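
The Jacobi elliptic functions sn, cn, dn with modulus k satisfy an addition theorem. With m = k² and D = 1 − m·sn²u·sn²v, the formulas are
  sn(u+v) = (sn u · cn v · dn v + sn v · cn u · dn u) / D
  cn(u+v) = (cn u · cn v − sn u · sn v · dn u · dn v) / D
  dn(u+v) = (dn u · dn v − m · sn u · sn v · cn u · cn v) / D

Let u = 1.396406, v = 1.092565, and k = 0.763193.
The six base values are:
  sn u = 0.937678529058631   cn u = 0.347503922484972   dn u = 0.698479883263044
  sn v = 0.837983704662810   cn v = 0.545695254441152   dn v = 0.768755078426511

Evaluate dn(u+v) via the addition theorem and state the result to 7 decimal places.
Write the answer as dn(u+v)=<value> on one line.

dn(u+v)=0.7029773

m = k² = 0.582463555249
D = 1 − m·sn²u·sn²v = 0.640376679238361
dn(u+v) = (dn u·dn v − m·sn u·sn v·cn u·cn v)/D = 0.4501702568761063/0.640376679238361 = 0.7029772811394712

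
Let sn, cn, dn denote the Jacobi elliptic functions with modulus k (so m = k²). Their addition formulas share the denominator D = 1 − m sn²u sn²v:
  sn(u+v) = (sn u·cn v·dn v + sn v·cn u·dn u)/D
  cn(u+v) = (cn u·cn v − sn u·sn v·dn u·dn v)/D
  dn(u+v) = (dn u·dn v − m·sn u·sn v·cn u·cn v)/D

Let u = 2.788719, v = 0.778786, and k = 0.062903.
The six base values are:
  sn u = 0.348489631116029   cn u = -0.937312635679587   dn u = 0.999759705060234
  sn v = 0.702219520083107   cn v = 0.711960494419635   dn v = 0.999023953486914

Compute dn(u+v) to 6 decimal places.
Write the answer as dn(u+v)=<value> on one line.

m = k² = 0.003956787409
D = 1 − m·sn²u·sn²v = 0.9997630437141882
dn(u+v) = (dn u·dn v − m·sn u·sn v·cn u·cn v)/D = 0.9994300616758818/0.9997630437141882 = 0.9996669390408058

dn(u+v)=0.999667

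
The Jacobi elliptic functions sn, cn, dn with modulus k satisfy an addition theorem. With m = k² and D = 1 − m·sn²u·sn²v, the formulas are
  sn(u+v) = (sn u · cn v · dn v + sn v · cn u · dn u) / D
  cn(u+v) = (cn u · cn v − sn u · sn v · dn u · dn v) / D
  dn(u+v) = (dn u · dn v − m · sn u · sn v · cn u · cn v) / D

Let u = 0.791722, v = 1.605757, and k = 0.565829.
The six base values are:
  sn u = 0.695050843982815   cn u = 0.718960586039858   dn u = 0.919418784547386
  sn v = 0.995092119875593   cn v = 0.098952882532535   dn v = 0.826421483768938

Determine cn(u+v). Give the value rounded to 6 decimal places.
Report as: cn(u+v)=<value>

m = k² = 0.320162457241
D = 1 − m·sn²u·sn²v = 0.8468453706095423
cn(u+v) = (cn u·cn v − sn u·sn v·dn u·dn v)/D = -0.4543835350731988/0.8468453706095423 = -0.53656021611849

cn(u+v)=-0.536560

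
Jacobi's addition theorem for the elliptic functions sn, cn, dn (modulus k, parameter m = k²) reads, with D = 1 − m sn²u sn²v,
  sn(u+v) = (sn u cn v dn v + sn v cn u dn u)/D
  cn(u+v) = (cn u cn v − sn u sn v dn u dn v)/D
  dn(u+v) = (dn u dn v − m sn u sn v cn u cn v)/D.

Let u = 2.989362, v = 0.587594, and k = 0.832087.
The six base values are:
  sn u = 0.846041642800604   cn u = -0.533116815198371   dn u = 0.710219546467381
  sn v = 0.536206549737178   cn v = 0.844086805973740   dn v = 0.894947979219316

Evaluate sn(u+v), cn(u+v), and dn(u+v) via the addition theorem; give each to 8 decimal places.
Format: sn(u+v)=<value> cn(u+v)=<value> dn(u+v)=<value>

sn(u+v)=0.50855124 cn(u+v)=-0.86103173 dn(u+v)=0.90605550

m = k² = 0.692368775569
D = 1 − m·sn²u·sn²v = 0.8575097387601357
sn(u+v) = (sn u·cn v·dn v + sn v·cn u·dn u)/D = 0.4360876398654716/0.8575097387601357 = 0.5085512387252956
cn(u+v) = (cn u·cn v − sn u·sn v·dn u·dn v)/D = -0.7383430926236385/0.8575097387601357 = -0.8610317285622914
dn(u+v) = (dn u·dn v − m·sn u·sn v·cn u·cn v)/D = 0.7769514140596358/0.8575097387601357 = 0.9060554987783832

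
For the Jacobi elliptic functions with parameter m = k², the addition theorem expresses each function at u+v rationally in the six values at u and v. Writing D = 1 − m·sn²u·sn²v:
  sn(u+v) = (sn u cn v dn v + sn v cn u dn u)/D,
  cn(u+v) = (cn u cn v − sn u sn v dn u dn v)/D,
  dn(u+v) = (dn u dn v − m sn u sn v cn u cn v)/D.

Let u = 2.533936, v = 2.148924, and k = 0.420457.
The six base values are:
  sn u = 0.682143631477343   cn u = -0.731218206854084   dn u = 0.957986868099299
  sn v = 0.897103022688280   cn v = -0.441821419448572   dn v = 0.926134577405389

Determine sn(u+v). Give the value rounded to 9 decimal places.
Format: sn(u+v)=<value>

m = k² = 0.176784088849
D = 1 − m·sn²u·sn²v = 0.9337967252684718
sn(u+v) = (sn u·cn v·dn v + sn v·cn u·dn u)/D = -0.9075420585342161/0.9337967252684718 = -0.9718839592988428

sn(u+v)=-0.971883959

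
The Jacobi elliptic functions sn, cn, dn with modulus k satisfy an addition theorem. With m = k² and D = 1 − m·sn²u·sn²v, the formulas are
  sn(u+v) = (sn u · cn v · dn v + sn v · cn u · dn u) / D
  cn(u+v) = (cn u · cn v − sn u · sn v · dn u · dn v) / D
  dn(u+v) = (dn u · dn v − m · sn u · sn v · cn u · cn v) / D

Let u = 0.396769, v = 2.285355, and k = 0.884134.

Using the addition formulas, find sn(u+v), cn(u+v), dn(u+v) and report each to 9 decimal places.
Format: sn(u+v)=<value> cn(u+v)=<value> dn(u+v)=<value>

sn(u+v)=0.975198828 cn(u+v)=-0.221330627 dn(u+v)=0.506557059

sn u = 0.37919477010091, cn u = 0.9253168788734582, dn u = 0.9421260055761859
sn v = 0.9994970549763037, cn v = -0.03171178162285539, dn v = 0.468073893151758
m = k² = 0.781692929956
D = 1 − m·sn²u·sn²v = 0.8877144425739374
sn(u+v) = (sn u·cn v·dn v + sn v·cn u·dn u)/D = 0.8656980837728331/0.8877144425739374 = 0.9751988277477298
cn(u+v) = (cn u·cn v − sn u·sn v·dn u·dn v)/D = -0.1964783939938466/0.8877144425739374 = -0.2213306267994868
dn(u+v) = (dn u·dn v − m·sn u·sn v·cn u·cn v)/D = 0.4496780174009318/0.8877144425739374 = 0.506557059156417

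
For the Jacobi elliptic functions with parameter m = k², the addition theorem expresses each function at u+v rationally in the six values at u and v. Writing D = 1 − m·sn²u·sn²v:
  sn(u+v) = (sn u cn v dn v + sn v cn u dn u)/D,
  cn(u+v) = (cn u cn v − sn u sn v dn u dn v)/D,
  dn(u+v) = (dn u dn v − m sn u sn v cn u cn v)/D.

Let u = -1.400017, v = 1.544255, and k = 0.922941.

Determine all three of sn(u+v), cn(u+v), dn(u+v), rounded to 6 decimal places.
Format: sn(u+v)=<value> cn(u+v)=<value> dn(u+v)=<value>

sn(u+v)=0.143319 cn(u+v)=0.989677 dn(u+v)=0.991213

sn u = -0.9060081749401952, cn u = 0.4232601882312304, dn u = 0.5484366754421043
sn v = 0.93548052479505, cn v = 0.3533782502208898, dn v = 0.5045314221379223
m = k² = 0.851820089481
D = 1 − m·sn²u·sn²v = 0.3880983669277963
sn(u+v) = (sn u·cn v·dn v + sn v·cn u·dn u)/D = 0.0556218255744146/0.3880983669277963 = 0.1433188859172983
cn(u+v) = (cn u·cn v − sn u·sn v·dn u·dn v)/D = 0.384091857414072/0.3880983669277963 = 0.9896765617813854
dn(u+v) = (dn u·dn v − m·sn u·sn v·cn u·cn v)/D = 0.3846881751286062/0.3880983669277963 = 0.9912130735664122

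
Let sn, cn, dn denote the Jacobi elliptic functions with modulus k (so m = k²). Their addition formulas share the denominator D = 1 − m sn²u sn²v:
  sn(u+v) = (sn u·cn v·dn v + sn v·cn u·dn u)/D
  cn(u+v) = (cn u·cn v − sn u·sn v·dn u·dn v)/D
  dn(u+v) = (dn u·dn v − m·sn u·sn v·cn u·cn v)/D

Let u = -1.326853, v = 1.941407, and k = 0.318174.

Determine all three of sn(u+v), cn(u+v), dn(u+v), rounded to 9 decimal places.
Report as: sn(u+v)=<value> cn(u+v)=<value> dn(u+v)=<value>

sn(u+v)=0.573627911 cn(u+v)=0.819115999 dn(u+v)=0.983203350

sn u = -0.9633337290973588, cn u = 0.268306031209469, dn u = 0.951868164027941
sn v = 0.951749690288685, cn v = -0.3068754259229502, dn v = 0.9530471303705952
m = k² = 0.101234694276
D = 1 − m·sn²u·sn²v = 0.9149002279281728
sn(u+v) = (sn u·cn v·dn v + sn v·cn u·dn u)/D = 0.5248123068967778/0.9149002279281728 = 0.5736279114119751
cn(u+v) = (cn u·cn v − sn u·sn v·dn u·dn v)/D = 0.7494094138671497/0.9149002279281728 = 0.8191159986528985
dn(u+v) = (dn u·dn v − m·sn u·sn v·cn u·cn v)/D = 0.8995329688196269/0.9149002279281728 = 0.983203349786735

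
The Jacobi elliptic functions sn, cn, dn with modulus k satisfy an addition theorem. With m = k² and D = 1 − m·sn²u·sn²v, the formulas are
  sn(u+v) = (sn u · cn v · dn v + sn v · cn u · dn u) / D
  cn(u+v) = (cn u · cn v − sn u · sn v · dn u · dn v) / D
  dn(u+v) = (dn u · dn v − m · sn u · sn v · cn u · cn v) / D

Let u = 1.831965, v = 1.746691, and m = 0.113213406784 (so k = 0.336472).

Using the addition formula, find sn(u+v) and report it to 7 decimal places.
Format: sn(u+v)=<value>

sn u = 0.9797974068973736, cn u = -0.199992603456184, dn u = 0.9440946957474045
sn v = 0.9926988065398153, cn v = -0.1206195651394349, dn v = 0.9425676336853156
m = k² = 0.113213406784
D = 1 − m·sn²u·sn²v = 0.8928960642325134
sn(u+v) = (sn u·cn v·dn v + sn v·cn u·dn u)/D = -0.2988286263854702/0.8928960642325134 = -0.3346734724856555

sn(u+v)=-0.3346735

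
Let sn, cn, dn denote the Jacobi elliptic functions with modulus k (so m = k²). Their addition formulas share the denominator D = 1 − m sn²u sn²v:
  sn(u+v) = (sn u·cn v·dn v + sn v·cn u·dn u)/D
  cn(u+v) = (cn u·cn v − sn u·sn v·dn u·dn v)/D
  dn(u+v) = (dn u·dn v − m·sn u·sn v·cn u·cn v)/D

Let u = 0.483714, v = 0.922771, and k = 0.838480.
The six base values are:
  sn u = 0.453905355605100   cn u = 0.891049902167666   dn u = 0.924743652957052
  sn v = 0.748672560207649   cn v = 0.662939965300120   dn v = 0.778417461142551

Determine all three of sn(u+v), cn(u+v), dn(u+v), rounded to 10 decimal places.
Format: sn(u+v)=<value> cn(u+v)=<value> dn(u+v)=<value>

sn(u+v)=0.9263454326 cn(u+v)=0.3766751113 dn(u+v)=0.6298434336

m = k² = 0.7030487104
D = 1 − m·sn²u·sn²v = 0.918810500925032
sn(u+v) = (sn u·cn v·dn v + sn v·cn u·dn u)/D = 0.8511359109773393/0.918810500925032 = 0.9263454326223309
cn(u+v) = (cn u·cn v − sn u·sn v·dn u·dn v)/D = 0.3460930476835426/0.918810500925032 = 0.3766751112825834
dn(u+v) = (dn u·dn v − m·sn u·sn v·cn u·cn v)/D = 0.5787067607481196/0.918810500925032 = 0.629843433619331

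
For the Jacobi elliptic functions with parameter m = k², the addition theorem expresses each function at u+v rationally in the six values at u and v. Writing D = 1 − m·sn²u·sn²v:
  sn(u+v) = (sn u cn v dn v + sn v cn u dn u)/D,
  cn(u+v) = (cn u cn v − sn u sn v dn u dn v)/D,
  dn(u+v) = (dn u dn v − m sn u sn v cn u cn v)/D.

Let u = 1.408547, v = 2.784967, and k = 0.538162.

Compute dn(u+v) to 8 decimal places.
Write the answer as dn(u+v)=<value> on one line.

dn(u+v)=0.92908134

sn u = 0.968076209207002, cn u = 0.2506560455432922, dn u = 0.8535677676416698
sn v = 0.5807302903305257, cn v = -0.8140960200692688, dn v = 0.9499088852131245
m = k² = 0.289618338244
D = 1 − m·sn²u·sn²v = 0.9084635406111948
dn(u+v) = (dn u·dn v − m·sn u·sn v·cn u·cn v)/D = 0.8440365231802873/0.9084635406111948 = 0.929081339480545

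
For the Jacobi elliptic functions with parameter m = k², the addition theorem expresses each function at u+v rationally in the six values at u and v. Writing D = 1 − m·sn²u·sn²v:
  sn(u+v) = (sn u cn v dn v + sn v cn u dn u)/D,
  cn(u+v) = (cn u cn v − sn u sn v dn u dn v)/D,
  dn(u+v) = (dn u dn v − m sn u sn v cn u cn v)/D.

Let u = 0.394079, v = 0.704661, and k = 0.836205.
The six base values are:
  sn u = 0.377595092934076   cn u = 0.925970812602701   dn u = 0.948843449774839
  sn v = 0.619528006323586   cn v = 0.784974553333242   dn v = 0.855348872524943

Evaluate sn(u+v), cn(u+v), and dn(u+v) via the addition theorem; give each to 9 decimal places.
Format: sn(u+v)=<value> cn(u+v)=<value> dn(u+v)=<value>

m = k² = 0.699238802025
D = 1 − m·sn²u·sn²v = 0.9617351433003694
sn(u+v) = (sn u·cn v·dn v + sn v·cn u·dn u)/D = 0.7978457145638443/0.9617351433003694 = 0.8295898513450297
cn(u+v) = (cn u·cn v − sn u·sn v·dn u·dn v)/D = 0.5370071709121684/0.9617351433003694 = 0.5583732430420816
dn(u+v) = (dn u·dn v − m·sn u·sn v·cn u·cn v)/D = 0.6926966026925484/0.9617351433003694 = 0.7202571388994206

sn(u+v)=0.829589851 cn(u+v)=0.558373243 dn(u+v)=0.720257139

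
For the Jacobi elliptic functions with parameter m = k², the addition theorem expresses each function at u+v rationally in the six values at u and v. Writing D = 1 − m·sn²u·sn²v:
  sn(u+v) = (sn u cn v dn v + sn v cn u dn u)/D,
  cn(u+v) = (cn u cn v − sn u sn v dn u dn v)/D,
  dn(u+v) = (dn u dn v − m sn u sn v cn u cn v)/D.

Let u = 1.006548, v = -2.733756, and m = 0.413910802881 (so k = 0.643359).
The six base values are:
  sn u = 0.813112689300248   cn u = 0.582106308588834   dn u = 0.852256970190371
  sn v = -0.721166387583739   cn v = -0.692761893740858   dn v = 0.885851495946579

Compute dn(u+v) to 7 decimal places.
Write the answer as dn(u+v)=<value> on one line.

dn(u+v)=0.7661363

m = k² = 0.413910802881
D = 1 − m·sn²u·sn²v = 0.8576756555159575
dn(u+v) = (dn u·dn v − m·sn u·sn v·cn u·cn v)/D = 0.6570964220592875/0.8576756555159575 = 0.7661362635552407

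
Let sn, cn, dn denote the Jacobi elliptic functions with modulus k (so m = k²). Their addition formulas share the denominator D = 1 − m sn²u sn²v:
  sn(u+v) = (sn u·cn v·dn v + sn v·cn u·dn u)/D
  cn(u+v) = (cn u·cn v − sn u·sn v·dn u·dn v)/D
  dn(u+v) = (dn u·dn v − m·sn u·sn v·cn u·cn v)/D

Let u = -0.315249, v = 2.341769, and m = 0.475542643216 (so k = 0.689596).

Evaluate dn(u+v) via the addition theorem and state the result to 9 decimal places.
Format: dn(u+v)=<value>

dn(u+v)=0.730551465

sn u = -0.3077430314035578, cn u = 0.9514695090346032, dn u = 0.9772222706223346
sn v = 0.9304487050696676, cn v = -0.3664221707732472, dn v = 0.7670112048230361
m = k² = 0.475542643216
D = 1 − m·sn²u·sn²v = 0.9610102191705218
dn(u+v) = (dn u·dn v − m·sn u·sn v·cn u·cn v)/D = 0.7020674233028575/0.9610102191705218 = 0.7305514648000664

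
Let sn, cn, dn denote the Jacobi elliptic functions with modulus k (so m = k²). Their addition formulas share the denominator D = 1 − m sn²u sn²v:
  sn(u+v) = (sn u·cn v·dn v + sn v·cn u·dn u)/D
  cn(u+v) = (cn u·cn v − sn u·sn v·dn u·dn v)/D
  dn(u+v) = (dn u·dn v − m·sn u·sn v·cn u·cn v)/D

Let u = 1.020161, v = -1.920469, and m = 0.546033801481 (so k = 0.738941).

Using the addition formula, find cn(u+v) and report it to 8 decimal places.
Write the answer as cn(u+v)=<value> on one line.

cn(u+v)=0.66420156

sn u = 0.8089433041254408, cn u = 0.5878866648518357, dn u = 0.8016740856741866
sn v = -0.9998547423633031, cn v = -0.01704388962686797, dn v = 0.6738878379648396
m = k² = 0.546033801481
D = 1 − m·sn²u·sn²v = 0.6427851386305004
cn(u+v) = (cn u·cn v − sn u·sn v·dn u·dn v)/D = 0.4269388932875815/0.6427851386305004 = 0.6642015622781903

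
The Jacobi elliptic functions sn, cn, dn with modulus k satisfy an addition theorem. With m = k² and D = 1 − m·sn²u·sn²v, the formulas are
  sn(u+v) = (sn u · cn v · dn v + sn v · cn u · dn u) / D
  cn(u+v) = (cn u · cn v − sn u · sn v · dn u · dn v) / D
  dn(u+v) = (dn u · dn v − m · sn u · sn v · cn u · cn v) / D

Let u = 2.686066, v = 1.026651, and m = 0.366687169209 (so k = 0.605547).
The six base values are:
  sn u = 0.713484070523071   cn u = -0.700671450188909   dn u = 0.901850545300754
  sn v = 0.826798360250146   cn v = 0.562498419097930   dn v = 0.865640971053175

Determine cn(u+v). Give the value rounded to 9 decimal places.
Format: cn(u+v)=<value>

cn(u+v)=-0.979663582

m = k² = 0.366687169209
D = 1 − m·sn²u·sn²v = 0.8723962346550173
cn(u+v) = (cn u·cn v − sn u·sn v·dn u·dn v)/D = -0.8546548199401563/0.8723962346550173 = -0.9796635817417567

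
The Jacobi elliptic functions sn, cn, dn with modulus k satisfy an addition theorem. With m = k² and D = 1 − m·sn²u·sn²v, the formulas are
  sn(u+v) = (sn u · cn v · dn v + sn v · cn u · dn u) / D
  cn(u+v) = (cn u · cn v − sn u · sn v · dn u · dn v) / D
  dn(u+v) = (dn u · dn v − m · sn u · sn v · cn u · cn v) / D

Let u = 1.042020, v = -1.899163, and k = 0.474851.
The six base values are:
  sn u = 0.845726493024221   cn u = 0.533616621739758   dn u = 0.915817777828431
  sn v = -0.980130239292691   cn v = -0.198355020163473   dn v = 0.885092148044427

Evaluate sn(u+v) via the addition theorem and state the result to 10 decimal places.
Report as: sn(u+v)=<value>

sn(u+v)=-0.7425005220

m = k² = 0.225483472201
D = 1 − m·sn²u·sn²v = 0.8450676310200025
sn(u+v) = (sn u·cn v·dn v + sn v·cn u·dn u)/D = -0.6274631571243027/0.8450676310200025 = -0.7425005219605327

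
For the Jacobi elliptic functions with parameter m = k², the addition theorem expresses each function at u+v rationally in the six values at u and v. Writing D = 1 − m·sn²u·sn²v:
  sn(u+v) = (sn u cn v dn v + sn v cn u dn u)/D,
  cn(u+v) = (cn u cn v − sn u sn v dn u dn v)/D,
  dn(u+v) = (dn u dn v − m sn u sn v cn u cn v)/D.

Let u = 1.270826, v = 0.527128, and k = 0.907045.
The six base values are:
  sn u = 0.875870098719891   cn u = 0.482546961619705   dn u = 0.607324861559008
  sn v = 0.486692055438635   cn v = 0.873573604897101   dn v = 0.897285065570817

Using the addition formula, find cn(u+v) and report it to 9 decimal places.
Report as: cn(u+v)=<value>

m = k² = 0.822730632025
D = 1 − m·sn²u·sn²v = 0.850498489050544
cn(u+v) = (cn u·cn v − sn u·sn v·dn u·dn v)/D = 0.1892422963657883/0.850498489050544 = 0.2225075044836933

cn(u+v)=0.222507504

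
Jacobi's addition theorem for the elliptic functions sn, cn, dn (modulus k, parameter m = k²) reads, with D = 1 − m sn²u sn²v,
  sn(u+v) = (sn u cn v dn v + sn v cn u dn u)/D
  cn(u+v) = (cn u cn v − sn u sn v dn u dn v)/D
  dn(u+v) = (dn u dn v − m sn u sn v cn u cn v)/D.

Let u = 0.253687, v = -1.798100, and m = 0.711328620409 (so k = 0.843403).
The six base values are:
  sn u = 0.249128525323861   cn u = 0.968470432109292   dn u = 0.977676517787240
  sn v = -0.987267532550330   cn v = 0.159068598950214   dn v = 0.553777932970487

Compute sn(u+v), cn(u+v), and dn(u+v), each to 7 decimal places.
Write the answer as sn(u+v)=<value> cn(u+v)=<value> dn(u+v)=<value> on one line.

m = k² = 0.711328620409
D = 1 − m·sn²u·sn²v = 0.9569684581473102
sn(u+v) = (sn u·cn v·dn v + sn v·cn u·dn u)/D = -0.9128496497303686/0.9569684581473102 = -0.9538973222771046
cn(u+v) = (cn u·cn v − sn u·sn v·dn u·dn v)/D = 0.2872179431650877/0.9569684581473102 = 0.3001331347128632
dn(u+v) = (dn u·dn v − m·sn u·sn v·cn u·cn v)/D = 0.5683682036258485/0.9569684581473102 = 0.5939257441422977

sn(u+v)=-0.9538973 cn(u+v)=0.3001331 dn(u+v)=0.5939257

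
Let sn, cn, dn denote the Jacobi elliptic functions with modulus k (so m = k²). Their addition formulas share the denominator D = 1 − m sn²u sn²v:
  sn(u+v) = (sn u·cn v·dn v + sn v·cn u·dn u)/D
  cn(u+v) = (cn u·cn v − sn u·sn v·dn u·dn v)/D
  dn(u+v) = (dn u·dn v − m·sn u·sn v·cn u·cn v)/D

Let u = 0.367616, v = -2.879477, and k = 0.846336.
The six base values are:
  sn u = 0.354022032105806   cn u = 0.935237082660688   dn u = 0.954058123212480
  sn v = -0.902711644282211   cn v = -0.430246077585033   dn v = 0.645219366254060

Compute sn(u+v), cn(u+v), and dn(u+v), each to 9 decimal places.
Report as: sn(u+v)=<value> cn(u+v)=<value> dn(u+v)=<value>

sn(u+v)=-0.975072060 cn(u+v)=-0.221888435 dn(u+v)=0.564784273

m = k² = 0.716284624896
D = 1 − m·sn²u·sn²v = 0.9268449520240298
sn(u+v) = (sn u·cn v·dn v + sn v·cn u·dn u)/D = -0.9037406166708797/0.9268449520240298 = -0.9750720600002241
cn(u+v) = (cn u·cn v − sn u·sn v·dn u·dn v)/D = -0.2056561763520956/0.9268449520240298 = -0.2218884354961278
dn(u+v) = (dn u·dn v − m·sn u·sn v·cn u·cn v)/D = 0.5234674520382374/0.9268449520240298 = 0.5647842725960768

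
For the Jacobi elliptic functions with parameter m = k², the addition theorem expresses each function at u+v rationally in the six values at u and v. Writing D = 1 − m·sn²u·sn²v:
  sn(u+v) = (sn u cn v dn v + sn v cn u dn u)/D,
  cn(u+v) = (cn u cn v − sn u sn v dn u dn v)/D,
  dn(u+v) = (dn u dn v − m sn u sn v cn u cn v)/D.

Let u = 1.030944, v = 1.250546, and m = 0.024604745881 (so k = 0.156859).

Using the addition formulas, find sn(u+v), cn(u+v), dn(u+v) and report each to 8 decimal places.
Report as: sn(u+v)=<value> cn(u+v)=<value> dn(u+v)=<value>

sn u = 0.8559139365654535, cn u = 0.5171182970975101, dn u = 0.9909464375120958
sn v = 0.9472971391079183, cn v = 0.3203562551878039, dn v = 0.98889857578204
m = k² = 0.024604745881
D = 1 − m·sn²u·sn²v = 0.9838247302788591
sn(u+v) = (sn u·cn v·dn v + sn v·cn u·dn u)/D = 0.7565830649065432/0.9838247302788591 = 0.7690222065185273
cn(u+v) = (cn u·cn v − sn u·sn v·dn u·dn v)/D = -0.6288824737619036/0.9838247302788591 = -0.6392220630433336
dn(u+v) = (dn u·dn v − m·sn u·sn v·cn u·cn v)/D = 0.9766406207515276/0.9838247302788591 = 0.9926977750139548

sn(u+v)=0.76902221 cn(u+v)=-0.63922206 dn(u+v)=0.99269778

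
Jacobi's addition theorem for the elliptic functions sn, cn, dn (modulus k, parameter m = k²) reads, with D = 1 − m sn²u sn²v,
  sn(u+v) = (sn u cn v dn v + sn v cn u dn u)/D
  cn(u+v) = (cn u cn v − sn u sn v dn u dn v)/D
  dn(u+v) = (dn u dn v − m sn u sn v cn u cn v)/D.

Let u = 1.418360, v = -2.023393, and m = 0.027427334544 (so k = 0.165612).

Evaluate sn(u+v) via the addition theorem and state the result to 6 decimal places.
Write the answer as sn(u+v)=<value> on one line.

sn u = 0.9870450338053254, cn u = 0.160443451845951, dn u = 0.9865488850931725
sn v = -0.9064770100339237, cn v = -0.4222551719990625, dn v = 0.9886672562491857
m = k² = 0.027427334544
D = 1 − m·sn²u·sn²v = 0.9780430947673319
sn(u+v) = (sn u·cn v·dn v + sn v·cn u·dn u)/D = -0.5555435476003068/0.9780430947673319 = -0.5680154080863541

sn(u+v)=-0.568015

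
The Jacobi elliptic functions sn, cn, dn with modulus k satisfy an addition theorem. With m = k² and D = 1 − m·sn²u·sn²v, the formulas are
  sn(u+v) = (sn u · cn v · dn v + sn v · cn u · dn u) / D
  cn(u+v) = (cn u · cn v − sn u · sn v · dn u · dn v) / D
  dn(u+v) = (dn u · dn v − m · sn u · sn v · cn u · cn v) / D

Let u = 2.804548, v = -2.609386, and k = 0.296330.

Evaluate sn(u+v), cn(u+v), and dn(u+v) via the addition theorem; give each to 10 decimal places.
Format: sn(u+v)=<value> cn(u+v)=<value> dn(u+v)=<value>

sn(u+v)=0.1938195642 cn(u+v)=0.9810371943 dn(u+v)=0.9983492737

sn u = 0.3973880668364524, cn u = -0.917650654844199, dn u = 0.993042321383765
sn v = -0.5661250103848717, cn v = -0.8243193996362872, dn v = 0.9858278964107564
m = k² = 0.0878114689
D = 1 − m·sn²u·sn²v = 0.9955556774726393
sn(u+v) = (sn u·cn v·dn v + sn v·cn u·dn u)/D = 0.192958167568322/0.9955556774726393 = 0.1938195642238453
cn(u+v) = (cn u·cn v − sn u·sn v·dn u·dn v)/D = 0.9766771485586632/0.9955556774726393 = 0.9810371942612975
dn(u+v) = (dn u·dn v − m·sn u·sn v·cn u·cn v)/D = 0.9939122875329851/0.9955556774726393 = 0.9983492737002654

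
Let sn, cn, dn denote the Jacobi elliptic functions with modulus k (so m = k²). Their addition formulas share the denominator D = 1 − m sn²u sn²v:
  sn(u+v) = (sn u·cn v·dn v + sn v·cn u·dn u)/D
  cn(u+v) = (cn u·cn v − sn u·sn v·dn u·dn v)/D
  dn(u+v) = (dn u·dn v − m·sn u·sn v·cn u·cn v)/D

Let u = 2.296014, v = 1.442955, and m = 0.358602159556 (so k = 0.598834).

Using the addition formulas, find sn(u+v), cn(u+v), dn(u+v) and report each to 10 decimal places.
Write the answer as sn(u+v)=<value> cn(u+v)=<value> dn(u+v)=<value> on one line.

sn(u+v)=-0.2362028235 cn(u+v)=-0.9717037749 dn(u+v)=0.9899459326

sn u = 0.9026342097382891, cn u = -0.4304085075949758, dn u = 0.8413259905980717
sn v = 0.9696124085321701, cn v = 0.2446462287067678, dn v = 0.8141626477605785
m = k² = 0.358602159556
D = 1 − m·sn²u·sn²v = 0.725316350773369
sn(u+v) = (sn u·cn v·dn v + sn v·cn u·dn u)/D = -0.1713217699605588/0.725316350773369 = -0.2362028234685277
cn(u+v) = (cn u·cn v − sn u·sn v·dn u·dn v)/D = -0.7047926360545904/0.725316350773369 = -0.9717037749157382
dn(u+v) = (dn u·dn v − m·sn u·sn v·cn u·cn v)/D = 0.7180239712792909/0.725316350773369 = 0.9899459325764508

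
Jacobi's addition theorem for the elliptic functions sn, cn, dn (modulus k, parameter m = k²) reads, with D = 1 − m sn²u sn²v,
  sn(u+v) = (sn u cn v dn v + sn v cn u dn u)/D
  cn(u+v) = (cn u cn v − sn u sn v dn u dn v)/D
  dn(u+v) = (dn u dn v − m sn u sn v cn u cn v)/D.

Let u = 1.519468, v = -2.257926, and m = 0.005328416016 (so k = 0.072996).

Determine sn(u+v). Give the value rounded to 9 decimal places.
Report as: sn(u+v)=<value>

sn(u+v)=-0.672911303

sn u = 0.998580706776572, cn u = 0.05325947853295186, dn u = 0.9973398109069752
sn v = -0.7753907250049089, cn v = -0.6314817682058301, dn v = 0.9983969112039521
m = k² = 0.005328416016
D = 1 − m·sn²u·sn²v = 0.9968054795656602
sn(u+v) = (sn u·cn v·dn v + sn v·cn u·dn u)/D = -0.6707616739398082/0.9968054795656602 = -0.672911302847252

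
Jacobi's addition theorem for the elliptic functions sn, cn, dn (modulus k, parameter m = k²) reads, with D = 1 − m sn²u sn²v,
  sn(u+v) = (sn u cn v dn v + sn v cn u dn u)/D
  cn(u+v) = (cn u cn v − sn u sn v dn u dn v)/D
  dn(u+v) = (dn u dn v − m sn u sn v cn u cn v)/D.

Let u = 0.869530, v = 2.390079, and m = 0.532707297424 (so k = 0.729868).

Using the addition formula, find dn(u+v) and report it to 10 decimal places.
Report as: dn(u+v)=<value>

dn(u+v)=0.9379326858

sn u = 0.7310218936166839, cn u = 0.6823540071349165, dn u = 0.8457688481149005
sn v = 0.9378080082979408, cn v = -0.3471543454607033, dn v = 0.7290353417931853
m = k² = 0.532707297424
D = 1 − m·sn²u·sn²v = 0.7496328831700189
dn(u+v) = (dn u·dn v − m·sn u·sn v·cn u·cn v)/D = 0.703105183511778/0.7496328831700189 = 0.9379326858481897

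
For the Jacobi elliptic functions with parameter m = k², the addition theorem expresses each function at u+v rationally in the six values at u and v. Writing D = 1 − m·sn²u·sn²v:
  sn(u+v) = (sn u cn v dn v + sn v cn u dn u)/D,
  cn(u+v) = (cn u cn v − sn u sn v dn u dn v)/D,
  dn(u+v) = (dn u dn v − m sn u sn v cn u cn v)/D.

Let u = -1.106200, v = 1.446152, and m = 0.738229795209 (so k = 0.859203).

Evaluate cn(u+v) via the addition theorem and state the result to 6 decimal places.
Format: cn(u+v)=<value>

sn u = -0.8288093574376576, cn u = 0.5595310974590931, dn u = 0.7020623434687767
sn v = 0.9310962256115953, cn v = 0.3647736539990809, dn v = 0.5999991062200805
m = k² = 0.738229795209
D = 1 − m·sn²u·sn²v = 0.5603672946240933
cn(u+v) = (cn u·cn v − sn u·sn v·dn u·dn v)/D = 0.529171157623552/0.5603672946240933 = 0.9443291260931488

cn(u+v)=0.944329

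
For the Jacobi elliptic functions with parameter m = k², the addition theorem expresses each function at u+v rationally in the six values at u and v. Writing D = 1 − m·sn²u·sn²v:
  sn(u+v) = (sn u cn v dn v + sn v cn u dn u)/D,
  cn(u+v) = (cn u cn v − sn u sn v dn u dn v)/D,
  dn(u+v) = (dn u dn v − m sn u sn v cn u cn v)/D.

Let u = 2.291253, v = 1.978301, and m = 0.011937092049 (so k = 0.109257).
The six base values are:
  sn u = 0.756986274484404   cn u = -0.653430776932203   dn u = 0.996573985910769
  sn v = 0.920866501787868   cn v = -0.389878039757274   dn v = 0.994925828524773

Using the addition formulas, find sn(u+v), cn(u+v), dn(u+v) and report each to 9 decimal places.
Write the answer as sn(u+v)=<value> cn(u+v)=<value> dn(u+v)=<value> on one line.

sn(u+v)=-0.898507600 cn(u+v)=-0.438957963 dn(u+v)=0.995169833

m = k² = 0.011937092049
D = 1 − m·sn²u·sn²v = 0.9941994669870502
sn(u+v) = (sn u·cn v·dn v + sn v·cn u·dn u)/D = -0.8932957766994211/0.9941994669870502 = -0.8985075996938314
cn(u+v) = (cn u·cn v − sn u·sn v·dn u·dn v)/D = -0.4364117728571409/0.9941994669870502 = -0.4389579630128944
dn(u+v) = (dn u·dn v − m·sn u·sn v·cn u·cn v)/D = 0.9893973171284649/0.9941994669870502 = 0.9951698325959292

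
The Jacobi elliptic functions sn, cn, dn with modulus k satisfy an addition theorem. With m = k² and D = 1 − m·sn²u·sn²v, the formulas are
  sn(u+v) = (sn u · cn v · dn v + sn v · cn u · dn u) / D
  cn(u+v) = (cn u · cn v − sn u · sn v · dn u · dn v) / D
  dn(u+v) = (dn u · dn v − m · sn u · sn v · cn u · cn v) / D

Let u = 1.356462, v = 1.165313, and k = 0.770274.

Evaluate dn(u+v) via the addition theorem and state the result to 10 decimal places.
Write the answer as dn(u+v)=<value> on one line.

sn u = 0.9263772270588743, cn u = 0.376596910750355, dn u = 0.7005897522112834
sn v = 0.8657518360490026, cn v = 0.5004735341431962, dn v = 0.7451775392333288
m = k² = 0.593322035076
D = 1 − m·sn²u·sn²v = 0.6183607261254209
dn(u+v) = (dn u·dn v − m·sn u·sn v·cn u·cn v)/D = 0.4323767183667611/0.6183607261254209 = 0.6992305625164541

dn(u+v)=0.6992305625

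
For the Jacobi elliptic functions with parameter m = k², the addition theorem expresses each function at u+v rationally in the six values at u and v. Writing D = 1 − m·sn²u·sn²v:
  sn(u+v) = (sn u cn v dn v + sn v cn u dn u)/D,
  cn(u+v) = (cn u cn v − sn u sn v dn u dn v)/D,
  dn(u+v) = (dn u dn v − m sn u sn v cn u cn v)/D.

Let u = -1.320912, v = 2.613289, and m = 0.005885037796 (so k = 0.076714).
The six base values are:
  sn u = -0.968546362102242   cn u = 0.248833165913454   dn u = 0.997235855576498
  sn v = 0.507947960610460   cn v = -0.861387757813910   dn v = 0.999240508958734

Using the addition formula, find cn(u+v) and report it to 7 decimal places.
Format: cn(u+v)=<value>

cn(u+v)=0.2762904

m = k² = 0.005885037796
D = 1 − m·sn²u·sn²v = 0.9985756112764102
cn(u+v) = (cn u·cn v − sn u·sn v·dn u·dn v)/D = 0.2758968123571187/0.9985756112764102 = 0.2762903572263885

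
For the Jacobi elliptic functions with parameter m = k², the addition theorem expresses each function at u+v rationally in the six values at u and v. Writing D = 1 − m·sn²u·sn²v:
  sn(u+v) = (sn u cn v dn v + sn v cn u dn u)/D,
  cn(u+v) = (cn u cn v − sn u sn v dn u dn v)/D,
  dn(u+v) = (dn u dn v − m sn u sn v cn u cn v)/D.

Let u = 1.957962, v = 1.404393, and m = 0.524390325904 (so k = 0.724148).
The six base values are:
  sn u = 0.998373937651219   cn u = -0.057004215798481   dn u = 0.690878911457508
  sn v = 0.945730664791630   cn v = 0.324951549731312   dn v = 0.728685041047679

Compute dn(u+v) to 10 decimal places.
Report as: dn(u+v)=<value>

dn(u+v)=0.9626270587

m = k² = 0.524390325904
D = 1 − m·sn²u·sn²v = 0.532505954308066
dn(u+v) = (dn u·dn v − m·sn u·sn v·cn u·cn v)/D = 0.5126046405210019/0.532505954308066 = 0.9626270586721913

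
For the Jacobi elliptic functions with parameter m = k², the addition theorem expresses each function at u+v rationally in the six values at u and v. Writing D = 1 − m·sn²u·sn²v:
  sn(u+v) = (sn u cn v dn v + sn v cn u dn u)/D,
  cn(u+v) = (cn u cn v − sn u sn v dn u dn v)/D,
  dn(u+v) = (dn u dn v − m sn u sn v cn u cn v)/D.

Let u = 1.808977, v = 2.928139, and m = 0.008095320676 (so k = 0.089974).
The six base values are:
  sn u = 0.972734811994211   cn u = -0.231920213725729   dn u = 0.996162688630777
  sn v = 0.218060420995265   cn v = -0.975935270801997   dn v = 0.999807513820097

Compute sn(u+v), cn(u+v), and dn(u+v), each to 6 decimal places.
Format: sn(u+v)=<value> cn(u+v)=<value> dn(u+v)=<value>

m = k² = 0.008095320676
D = 1 − m·sn²u·sn²v = 0.9996357692010137
sn(u+v) = (sn u·cn v·dn v + sn v·cn u·dn u)/D = -0.9995220365408257/0.9996357692010137 = -0.9998862258997806
cn(u+v) = (cn u·cn v − sn u·sn v·dn u·dn v)/D = 0.01507877764882004/0.9996357692010137 = 0.01508427180519178
dn(u+v) = (dn u·dn v − m·sn u·sn v·cn u·cn v)/D = 0.9955822854368596/0.9996357692010137 = 0.9959450392942683

sn(u+v)=-0.999886 cn(u+v)=0.015084 dn(u+v)=0.995945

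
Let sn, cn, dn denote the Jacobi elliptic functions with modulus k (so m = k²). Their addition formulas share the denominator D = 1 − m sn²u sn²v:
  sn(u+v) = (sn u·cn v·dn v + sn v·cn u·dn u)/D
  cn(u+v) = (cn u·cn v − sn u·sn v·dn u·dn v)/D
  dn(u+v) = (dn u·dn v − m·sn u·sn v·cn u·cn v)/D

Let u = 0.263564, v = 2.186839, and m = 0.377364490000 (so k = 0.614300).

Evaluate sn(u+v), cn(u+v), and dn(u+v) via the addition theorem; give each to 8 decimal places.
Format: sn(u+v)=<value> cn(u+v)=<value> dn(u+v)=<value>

sn u = 0.2594279085183657, cn u = 0.9657624761201827, dn u = 0.9872194782388487
sn v = 0.9431384785472318, cn v = -0.3324000756371948, dn v = 0.8150646851065701
m = k² = 0.37736449
D = 1 − m·sn²u·sn²v = 0.9774084854661391
sn(u+v) = (sn u·cn v·dn v + sn v·cn u·dn u)/D = 0.8289204718222631/0.9774084854661391 = 0.8480798807746588
cn(u+v) = (cn u·cn v − sn u·sn v·dn u·dn v)/D = -0.5178978652738092/0.9774084854661391 = -0.529868394816336
dn(u+v) = (dn u·dn v − m·sn u·sn v·cn u·cn v)/D = 0.8342881720503762/0.9774084854661391 = 0.8535716483497614

sn(u+v)=0.84807988 cn(u+v)=-0.52986839 dn(u+v)=0.85357165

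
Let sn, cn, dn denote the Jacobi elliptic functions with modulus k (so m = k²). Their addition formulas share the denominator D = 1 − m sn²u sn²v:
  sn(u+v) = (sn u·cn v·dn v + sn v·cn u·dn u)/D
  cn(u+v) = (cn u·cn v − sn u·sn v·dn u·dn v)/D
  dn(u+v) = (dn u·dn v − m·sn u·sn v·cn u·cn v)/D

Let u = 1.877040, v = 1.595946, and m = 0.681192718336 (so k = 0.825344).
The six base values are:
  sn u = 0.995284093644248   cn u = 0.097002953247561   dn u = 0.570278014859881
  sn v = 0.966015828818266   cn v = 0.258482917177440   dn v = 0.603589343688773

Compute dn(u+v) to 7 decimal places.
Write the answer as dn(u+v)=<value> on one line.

m = k² = 0.681192718336
D = 1 − m·sn²u·sn²v = 0.3703015722387721
dn(u+v) = (dn u·dn v − m·sn u·sn v·cn u·cn v)/D = 0.3277920330164257/0.3703015722387721 = 0.8852029199731941

dn(u+v)=0.8852029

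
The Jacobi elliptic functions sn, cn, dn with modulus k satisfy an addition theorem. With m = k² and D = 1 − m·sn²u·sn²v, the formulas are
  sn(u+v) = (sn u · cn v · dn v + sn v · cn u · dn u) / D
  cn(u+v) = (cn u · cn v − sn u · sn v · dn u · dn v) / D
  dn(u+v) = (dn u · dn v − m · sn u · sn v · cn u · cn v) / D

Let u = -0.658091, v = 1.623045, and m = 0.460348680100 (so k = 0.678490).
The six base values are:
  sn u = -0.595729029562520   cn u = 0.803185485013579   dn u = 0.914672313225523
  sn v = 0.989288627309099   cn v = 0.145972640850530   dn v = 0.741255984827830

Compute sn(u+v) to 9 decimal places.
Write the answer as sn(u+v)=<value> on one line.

sn(u+v)=0.788379300

m = k² = 0.4603486801
D = 1 − m·sn²u·sn²v = 0.8401066276338013
sn(u+v) = (sn u·cn v·dn v + sn v·cn u·dn u)/D = 0.6623226752619627/0.8401066276338013 = 0.7883793002888512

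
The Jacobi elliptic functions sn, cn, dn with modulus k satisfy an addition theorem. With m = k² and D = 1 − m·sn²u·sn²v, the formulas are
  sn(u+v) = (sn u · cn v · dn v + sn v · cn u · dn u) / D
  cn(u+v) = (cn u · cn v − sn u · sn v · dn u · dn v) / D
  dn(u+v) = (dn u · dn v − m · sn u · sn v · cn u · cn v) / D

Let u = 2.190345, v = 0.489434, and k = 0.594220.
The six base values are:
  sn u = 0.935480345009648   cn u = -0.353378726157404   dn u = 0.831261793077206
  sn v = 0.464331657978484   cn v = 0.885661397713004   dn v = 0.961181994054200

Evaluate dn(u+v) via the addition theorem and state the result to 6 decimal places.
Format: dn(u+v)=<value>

dn(u+v)=0.907453

m = k² = 0.3530974084
D = 1 − m·sn²u·sn²v = 0.933377572363991
dn(u+v) = (dn u·dn v − m·sn u·sn v·cn u·cn v)/D = 0.8469965615547543/0.933377572363991 = 0.9074533036073954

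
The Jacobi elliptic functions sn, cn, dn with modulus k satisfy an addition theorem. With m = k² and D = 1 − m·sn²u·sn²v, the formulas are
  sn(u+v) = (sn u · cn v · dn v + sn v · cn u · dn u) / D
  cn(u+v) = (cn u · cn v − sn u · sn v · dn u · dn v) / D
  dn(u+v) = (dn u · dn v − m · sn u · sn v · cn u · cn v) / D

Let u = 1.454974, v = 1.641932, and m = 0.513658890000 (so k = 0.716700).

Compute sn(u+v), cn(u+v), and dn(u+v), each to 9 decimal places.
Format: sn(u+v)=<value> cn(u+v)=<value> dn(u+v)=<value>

sn(u+v)=0.576702553 cn(u+v)=-0.816954200 dn(u+v)=0.910584609

sn u = 0.9580698732419877, cn u = 0.2865346715252479, dn u = 0.7269894034931869
sn v = 0.9877312588387116, cn v = 0.156163248918861, dn v = 0.706305662560336
m = k² = 0.51365889
D = 1 − m·sn²u·sn²v = 0.5400117130920454
sn(u+v) = (sn u·cn v·dn v + sn v·cn u·dn u)/D = 0.3114261335371675/0.5400117130920454 = 0.5767025529020047
cn(u+v) = (cn u·cn v − sn u·sn v·dn u·dn v)/D = -0.4411648372509939/0.5400117130920454 = -0.8169542003541633
dn(u+v) = (dn u·dn v − m·sn u·sn v·cn u·cn v)/D = 0.4917263544022586/0.5400117130920454 = 0.9105846085943019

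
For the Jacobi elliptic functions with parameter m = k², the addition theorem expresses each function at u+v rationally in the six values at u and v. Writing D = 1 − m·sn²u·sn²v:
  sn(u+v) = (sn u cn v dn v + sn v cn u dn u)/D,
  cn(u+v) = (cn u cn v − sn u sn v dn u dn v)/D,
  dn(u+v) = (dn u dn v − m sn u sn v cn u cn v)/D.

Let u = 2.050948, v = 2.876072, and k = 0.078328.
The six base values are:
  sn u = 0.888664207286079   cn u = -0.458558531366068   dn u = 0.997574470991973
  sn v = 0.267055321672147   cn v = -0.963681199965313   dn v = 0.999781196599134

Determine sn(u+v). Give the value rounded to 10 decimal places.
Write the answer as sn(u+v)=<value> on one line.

m = k² = 0.006135275584
D = 1 − m·sn²u·sn²v = 0.9996544491820115
sn(u+v) = (sn u·cn v·dn v + sn v·cn u·dn u)/D = -0.9783650734341205/0.9996544491820115 = -0.9787032651479604

sn(u+v)=-0.9787032651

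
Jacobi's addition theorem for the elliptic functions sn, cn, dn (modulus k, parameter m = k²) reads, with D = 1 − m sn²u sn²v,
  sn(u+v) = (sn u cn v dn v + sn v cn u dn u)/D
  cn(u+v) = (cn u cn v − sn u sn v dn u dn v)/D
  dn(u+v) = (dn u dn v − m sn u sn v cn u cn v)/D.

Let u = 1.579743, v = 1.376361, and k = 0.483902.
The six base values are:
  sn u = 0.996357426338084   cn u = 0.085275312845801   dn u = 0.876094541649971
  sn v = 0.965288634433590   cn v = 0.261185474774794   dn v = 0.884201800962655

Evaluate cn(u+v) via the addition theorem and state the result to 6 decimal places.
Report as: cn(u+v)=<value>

m = k² = 0.234161145604
D = 1 − m·sn²u·sn²v = 0.7833994555586654
cn(u+v) = (cn u·cn v − sn u·sn v·dn u·dn v)/D = -0.7227589803505624/0.7833994555586654 = -0.9225931614097709

cn(u+v)=-0.922593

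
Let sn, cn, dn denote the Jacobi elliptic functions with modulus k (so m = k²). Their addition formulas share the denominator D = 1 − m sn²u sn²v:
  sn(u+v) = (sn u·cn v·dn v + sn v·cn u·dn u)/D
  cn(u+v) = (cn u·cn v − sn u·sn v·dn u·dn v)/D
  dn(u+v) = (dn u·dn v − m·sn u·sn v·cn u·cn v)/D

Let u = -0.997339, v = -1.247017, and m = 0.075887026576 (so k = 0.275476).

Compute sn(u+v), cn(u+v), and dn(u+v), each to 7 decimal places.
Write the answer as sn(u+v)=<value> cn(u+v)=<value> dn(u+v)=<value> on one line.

sn u = -0.8344171509696343, cn u = 0.5511333941685248, dn u = 0.9732232566842518
sn v = -0.9421790121102564, cn v = 0.3351099955819602, dn v = 0.9657302876833041
m = k² = 0.075887026576
D = 1 − m·sn²u·sn²v = 0.9530969772710015
sn(u+v) = (sn u·cn v·dn v + sn v·cn u·dn u)/D = -0.7754010344401781/0.9530969772710015 = -0.8135594309200105
cn(u+v) = (cn u·cn v − sn u·sn v·dn u·dn v)/D = -0.5542085202089748/0.9530969772710015 = -0.5814817730256974
dn(u+v) = (dn u·dn v − m·sn u·sn v·cn u·cn v)/D = 0.9288525280735977/0.9530969772710015 = 0.974562452955393

sn(u+v)=-0.8135594 cn(u+v)=-0.5814818 dn(u+v)=0.9745625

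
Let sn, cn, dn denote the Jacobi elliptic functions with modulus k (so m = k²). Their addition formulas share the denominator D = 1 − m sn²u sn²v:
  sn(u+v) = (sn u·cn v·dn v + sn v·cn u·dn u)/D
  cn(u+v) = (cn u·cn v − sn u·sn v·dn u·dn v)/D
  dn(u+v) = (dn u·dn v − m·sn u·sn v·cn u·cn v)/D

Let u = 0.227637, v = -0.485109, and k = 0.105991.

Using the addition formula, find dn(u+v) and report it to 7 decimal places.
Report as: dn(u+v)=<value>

sn u = 0.2256548217814119, cn u = 0.974207319520234, dn u = 0.9997139385462375
sn v = -0.466124410751628, cn v = 0.884719183527433, dn v = 0.9987788277311359
m = k² = 0.011234092081
D = 1 − m·sn²u·sn²v = 0.9998757115105336
dn(u+v) = (dn u·dn v − m·sn u·sn v·cn u·cn v)/D = 0.9995115692766919/0.9998757115105336 = 0.9996358125018442

dn(u+v)=0.9996358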